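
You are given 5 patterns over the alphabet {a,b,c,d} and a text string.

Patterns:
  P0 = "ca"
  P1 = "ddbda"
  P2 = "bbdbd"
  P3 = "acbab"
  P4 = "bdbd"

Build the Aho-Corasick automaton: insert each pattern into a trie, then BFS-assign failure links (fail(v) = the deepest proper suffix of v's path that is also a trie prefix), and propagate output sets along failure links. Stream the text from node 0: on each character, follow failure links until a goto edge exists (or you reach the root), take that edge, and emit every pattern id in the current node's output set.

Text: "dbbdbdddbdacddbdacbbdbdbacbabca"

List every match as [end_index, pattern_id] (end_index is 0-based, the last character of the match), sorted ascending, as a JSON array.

Construct AC machine:
Trie nodes:
  0='ε' goto a→13 b→8 c→1 d→3
  1='c' goto a→2
  2='ca' goto ·  [P0 ends]
  3='d' goto d→4
  4='dd' goto b→5
  5='ddb' goto d→6
  6='ddbd' goto a→7
  7='ddbda' goto ·  [P1 ends]
  8='b' goto b→9 d→18
  9='bb' goto d→10
  10='bbd' goto b→11
  11='bbdb' goto d→12
  12='bbdbd' goto ·  [P2 ends]
  13='a' goto c→14
  14='ac' goto b→15
  15='acb' goto a→16
  16='acba' goto b→17
  17='acbab' goto ·  [P3 ends]
  18='bd' goto b→19
  19='bdb' goto d→20
  20='bdbd' goto ·  [P4 ends]

BFS fail/out derivation:
  n1('c'): parent n0 fail=0; on 'c' 0 → fail=0;  out ∅∪∅=∅
  n3('d'): parent n0 fail=0; on 'd' 0 → fail=0;  out ∅∪∅=∅
  n8('b'): parent n0 fail=0; on 'b' 0 → fail=0;  out ∅∪∅=∅
  n13('a'): parent n0 fail=0; on 'a' 0 → fail=0;  out ∅∪∅=∅
  n2('ca'): parent n1 fail=0; on 'a' 0 → fail=13;  out {0}∪∅={0}
  n4('dd'): parent n3 fail=0; on 'd' 0 → fail=3;  out ∅∪∅=∅
  n9('bb'): parent n8 fail=0; on 'b' 0 → fail=8;  out ∅∪∅=∅
  n14('ac'): parent n13 fail=0; on 'c' 0 → fail=1;  out ∅∪∅=∅
  n18('bd'): parent n8 fail=0; on 'd' 0 → fail=3;  out ∅∪∅=∅
  n5('ddb'): parent n4 fail=3; on 'b' 3→0 → fail=8;  out ∅∪∅=∅
  n10('bbd'): parent n9 fail=8; on 'd' 8 → fail=18;  out ∅∪∅=∅
  n15('acb'): parent n14 fail=1; on 'b' 1→0 → fail=8;  out ∅∪∅=∅
  n19('bdb'): parent n18 fail=3; on 'b' 3→0 → fail=8;  out ∅∪∅=∅
  n6('ddbd'): parent n5 fail=8; on 'd' 8 → fail=18;  out ∅∪∅=∅
  n11('bbdb'): parent n10 fail=18; on 'b' 18 → fail=19;  out ∅∪∅=∅
  n16('acba'): parent n15 fail=8; on 'a' 8→0 → fail=13;  out ∅∪∅=∅
  n20('bdbd'): parent n19 fail=8; on 'd' 8 → fail=18;  out {4}∪∅={4}
  n7('ddbda'): parent n6 fail=18; on 'a' 18→3→0 → fail=13;  out {1}∪∅={1}
  n12('bbdbd'): parent n11 fail=19; on 'd' 19 → fail=20;  out {2}∪{4}={2,4}
  n17('acbab'): parent n16 fail=13; on 'b' 13→0 → fail=8;  out {3}∪∅={3}

Text stream:
i=0 'd': node 0→3
i=1 'b': node 3→8 ·f
i=2 'b': node 8→9
i=3 'd': node 9→10
i=4 'b': node 10→11
i=5 'd': node 11→12  emit P2@[1:5],P4@[2:5]
i=6 'd': node 12→4 ·f
i=7 'd': node 4→4 ·f
i=8 'b': node 4→5
i=9 'd': node 5→6
i=10 'a': node 6→7  emit P1@[6:10]
i=11 'c': node 7→14 ·f
i=12 'd': node 14→3 ·f
i=13 'd': node 3→4
i=14 'b': node 4→5
i=15 'd': node 5→6
i=16 'a': node 6→7  emit P1@[12:16]
i=17 'c': node 7→14 ·f
i=18 'b': node 14→15
i=19 'b': node 15→9 ·f
i=20 'd': node 9→10
i=21 'b': node 10→11
i=22 'd': node 11→12  emit P2@[18:22],P4@[19:22]
i=23 'b': node 12→19 ·f
i=24 'a': node 19→13 ·f
i=25 'c': node 13→14
i=26 'b': node 14→15
i=27 'a': node 15→16
i=28 'b': node 16→17  emit P3@[24:28]
i=29 'c': node 17→1 ·f
i=30 'a': node 1→2  emit P0@[29:30]

All matches (sorted): [[5,2],[5,4],[10,1],[16,1],[22,2],[22,4],[28,3],[30,0]]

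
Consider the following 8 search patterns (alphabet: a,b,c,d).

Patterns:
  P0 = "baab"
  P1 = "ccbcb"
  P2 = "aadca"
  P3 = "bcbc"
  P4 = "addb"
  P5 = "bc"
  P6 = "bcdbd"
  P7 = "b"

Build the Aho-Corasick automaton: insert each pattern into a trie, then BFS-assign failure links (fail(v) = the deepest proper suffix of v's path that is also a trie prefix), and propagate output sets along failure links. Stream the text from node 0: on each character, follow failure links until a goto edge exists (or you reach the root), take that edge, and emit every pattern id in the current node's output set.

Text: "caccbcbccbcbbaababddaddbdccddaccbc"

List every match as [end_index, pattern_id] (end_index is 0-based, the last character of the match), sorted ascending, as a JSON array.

Build:
Trie nodes:
  0='ε' goto a→10 b→1 c→5
  1='b' goto a→2 c→15  ←P7
  2='ba' goto a→3
  3='baa' goto b→4
  4='baab' goto ·  ←P0
  5='c' goto c→6
  6='cc' goto b→7
  7='ccb' goto c→8
  8='ccbc' goto b→9
  9='ccbcb' goto ·  ←P1
  10='a' goto a→11 d→18
  11='aa' goto d→12
  12='aad' goto c→13
  13='aadc' goto a→14
  14='aadca' goto ·  ←P2
  15='bc' goto b→16 d→21  ←P5
  16='bcb' goto c→17
  17='bcbc' goto ·  ←P3
  18='ad' goto d→19
  19='add' goto b→20
  20='addb' goto ·  ←P4
  21='bcd' goto b→22
  22='bcdb' goto d→23
  23='bcdbd' goto ·  ←P6

Failure links (BFS by depth):
  fail(1) 'b': from fail(0)=0 chase 'b': 0 ⇒ 0;  out={7}∪out(0)={7}
  fail(5) 'c': from fail(0)=0 chase 'c': 0 ⇒ 0;  out=∅∪out(0)=∅
  fail(10) 'a': from fail(0)=0 chase 'a': 0 ⇒ 0;  out=∅∪out(0)=∅
  fail(2) 'ba': from fail(1)=0 chase 'a': 0 ⇒ 10;  out=∅∪out(10)=∅
  fail(6) 'cc': from fail(5)=0 chase 'c': 0 ⇒ 5;  out=∅∪out(5)=∅
  fail(11) 'aa': from fail(10)=0 chase 'a': 0 ⇒ 10;  out=∅∪out(10)=∅
  fail(15) 'bc': from fail(1)=0 chase 'c': 0 ⇒ 5;  out={5}∪out(5)={5}
  fail(18) 'ad': from fail(10)=0 chase 'd': 0 ⇒ 0;  out=∅∪out(0)=∅
  fail(3) 'baa': from fail(2)=10 chase 'a': 10 ⇒ 11;  out=∅∪out(11)=∅
  fail(7) 'ccb': from fail(6)=5 chase 'b': 5→0 ⇒ 1;  out=∅∪out(1)={7}
  fail(12) 'aad': from fail(11)=10 chase 'd': 10 ⇒ 18;  out=∅∪out(18)=∅
  fail(16) 'bcb': from fail(15)=5 chase 'b': 5→0 ⇒ 1;  out=∅∪out(1)={7}
  fail(19) 'add': from fail(18)=0 chase 'd': 0 ⇒ 0;  out=∅∪out(0)=∅
  fail(21) 'bcd': from fail(15)=5 chase 'd': 5→0 ⇒ 0;  out=∅∪out(0)=∅
  fail(4) 'baab': from fail(3)=11 chase 'b': 11→10→0 ⇒ 1;  out={0}∪out(1)={0,7}
  fail(8) 'ccbc': from fail(7)=1 chase 'c': 1 ⇒ 15;  out=∅∪out(15)={5}
  fail(13) 'aadc': from fail(12)=18 chase 'c': 18→0 ⇒ 5;  out=∅∪out(5)=∅
  fail(17) 'bcbc': from fail(16)=1 chase 'c': 1 ⇒ 15;  out={3}∪out(15)={3,5}
  fail(20) 'addb': from fail(19)=0 chase 'b': 0 ⇒ 1;  out={4}∪out(1)={4,7}
  fail(22) 'bcdb': from fail(21)=0 chase 'b': 0 ⇒ 1;  out=∅∪out(1)={7}
  fail(9) 'ccbcb': from fail(8)=15 chase 'b': 15 ⇒ 16;  out={1}∪out(16)={1,7}
  fail(14) 'aadca': from fail(13)=5 chase 'a': 5→0 ⇒ 10;  out={2}∪out(10)={2}
  fail(23) 'bcdbd': from fail(22)=1 chase 'd': 1→0 ⇒ 0;  out={6}∪out(0)={6}

Scan:
pos 0 'c': at 5
pos 1 'a': at 10 (via fail)
pos 2 'c': at 5 (via fail)
pos 3 'c': at 6
pos 4 'b': at 7  ** P7@[4:4]
pos 5 'c': at 8  ** P5@[4:5]
pos 6 'b': at 9  ** P1@[2:6],P7@[6:6]
pos 7 'c': at 17 (via fail)  ** P3@[4:7],P5@[6:7]
pos 8 'c': at 6 (via fail)
pos 9 'b': at 7  ** P7@[9:9]
pos 10 'c': at 8  ** P5@[9:10]
pos 11 'b': at 9  ** P1@[7:11],P7@[11:11]
pos 12 'b': at 1 (via fail)  ** P7@[12:12]
pos 13 'a': at 2
pos 14 'a': at 3
pos 15 'b': at 4  ** P0@[12:15],P7@[15:15]
pos 16 'a': at 2 (via fail)
pos 17 'b': at 1 (via fail)  ** P7@[17:17]
pos 18 'd': at 0 (via fail)
pos 19 'd': at 0
pos 20 'a': at 10
pos 21 'd': at 18
pos 22 'd': at 19
pos 23 'b': at 20  ** P4@[20:23],P7@[23:23]
pos 24 'd': at 0 (via fail)
pos 25 'c': at 5
pos 26 'c': at 6
pos 27 'd': at 0 (via fail)
pos 28 'd': at 0
pos 29 'a': at 10
pos 30 'c': at 5 (via fail)
pos 31 'c': at 6
pos 32 'b': at 7  ** P7@[32:32]
pos 33 'c': at 8  ** P5@[32:33]

All matches (sorted): [[4,7],[5,5],[6,1],[6,7],[7,3],[7,5],[9,7],[10,5],[11,1],[11,7],[12,7],[15,0],[15,7],[17,7],[23,4],[23,7],[32,7],[33,5]]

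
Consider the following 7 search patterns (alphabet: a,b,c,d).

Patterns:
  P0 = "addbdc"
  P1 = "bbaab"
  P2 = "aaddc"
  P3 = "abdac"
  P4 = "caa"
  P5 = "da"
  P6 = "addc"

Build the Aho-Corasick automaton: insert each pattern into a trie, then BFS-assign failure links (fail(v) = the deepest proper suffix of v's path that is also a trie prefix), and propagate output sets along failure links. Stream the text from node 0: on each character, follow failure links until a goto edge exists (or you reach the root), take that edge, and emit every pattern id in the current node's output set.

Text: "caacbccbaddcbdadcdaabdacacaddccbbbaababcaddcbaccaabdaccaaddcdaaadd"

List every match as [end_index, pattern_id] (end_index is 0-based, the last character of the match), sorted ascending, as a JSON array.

Build automaton:
Trie (insert patterns):
  0='ε' goto a→1 b→7 c→20 d→23
  1='a' goto a→12 b→16 d→2
  2='ad' goto d→3
  3='add' goto b→4 c→25
  4='addb' goto d→5
  5='addbd' goto c→6
  6='addbdc' goto ·  [P0 ends]
  7='b' goto b→8
  8='bb' goto a→9
  9='bba' goto a→10
  10='bbaa' goto b→11
  11='bbaab' goto ·  [P1 ends]
  12='aa' goto d→13
  13='aad' goto d→14
  14='aadd' goto c→15
  15='aaddc' goto ·  [P2 ends]
  16='ab' goto d→17
  17='abd' goto a→18
  18='abda' goto c→19
  19='abdac' goto ·  [P3 ends]
  20='c' goto a→21
  21='ca' goto a→22
  22='caa' goto ·  [P4 ends]
  23='d' goto a→24
  24='da' goto ·  [P5 ends]
  25='addc' goto ·  [P6 ends]

Failure links (BFS by depth):
  fail(1) 'a': from fail(0)=0 chase 'a': 0 ⇒ 0;  out=∅∪out(0)=∅
  fail(7) 'b': from fail(0)=0 chase 'b': 0 ⇒ 0;  out=∅∪out(0)=∅
  fail(20) 'c': from fail(0)=0 chase 'c': 0 ⇒ 0;  out=∅∪out(0)=∅
  fail(23) 'd': from fail(0)=0 chase 'd': 0 ⇒ 0;  out=∅∪out(0)=∅
  fail(2) 'ad': from fail(1)=0 chase 'd': 0 ⇒ 23;  out=∅∪out(23)=∅
  fail(8) 'bb': from fail(7)=0 chase 'b': 0 ⇒ 7;  out=∅∪out(7)=∅
  fail(12) 'aa': from fail(1)=0 chase 'a': 0 ⇒ 1;  out=∅∪out(1)=∅
  fail(16) 'ab': from fail(1)=0 chase 'b': 0 ⇒ 7;  out=∅∪out(7)=∅
  fail(21) 'ca': from fail(20)=0 chase 'a': 0 ⇒ 1;  out=∅∪out(1)=∅
  fail(24) 'da': from fail(23)=0 chase 'a': 0 ⇒ 1;  out={5}∪out(1)={5}
  fail(3) 'add': from fail(2)=23 chase 'd': 23→0 ⇒ 23;  out=∅∪out(23)=∅
  fail(9) 'bba': from fail(8)=7 chase 'a': 7→0 ⇒ 1;  out=∅∪out(1)=∅
  fail(13) 'aad': from fail(12)=1 chase 'd': 1 ⇒ 2;  out=∅∪out(2)=∅
  fail(17) 'abd': from fail(16)=7 chase 'd': 7→0 ⇒ 23;  out=∅∪out(23)=∅
  fail(22) 'caa': from fail(21)=1 chase 'a': 1 ⇒ 12;  out={4}∪out(12)={4}
  fail(4) 'addb': from fail(3)=23 chase 'b': 23→0 ⇒ 7;  out=∅∪out(7)=∅
  fail(10) 'bbaa': from fail(9)=1 chase 'a': 1 ⇒ 12;  out=∅∪out(12)=∅
  fail(14) 'aadd': from fail(13)=2 chase 'd': 2 ⇒ 3;  out=∅∪out(3)=∅
  fail(18) 'abda': from fail(17)=23 chase 'a': 23 ⇒ 24;  out=∅∪out(24)={5}
  fail(25) 'addc': from fail(3)=23 chase 'c': 23→0 ⇒ 20;  out={6}∪out(20)={6}
  fail(5) 'addbd': from fail(4)=7 chase 'd': 7→0 ⇒ 23;  out=∅∪out(23)=∅
  fail(11) 'bbaab': from fail(10)=12 chase 'b': 12→1 ⇒ 16;  out={1}∪out(16)={1}
  fail(15) 'aaddc': from fail(14)=3 chase 'c': 3 ⇒ 25;  out={2}∪out(25)={2,6}
  fail(19) 'abdac': from fail(18)=24 chase 'c': 24→1→0 ⇒ 20;  out={3}∪out(20)={3}
  fail(6) 'addbdc': from fail(5)=23 chase 'c': 23→0 ⇒ 20;  out={0}∪out(20)={0}

Text stream:
pos 0 'c': at 20
pos 1 'a': at 21
pos 2 'a': at 22  ** P4@[0:2]
pos 3 'c': at 20 (via fail)
pos 4 'b': at 7 (via fail)
pos 5 'c': at 20 (via fail)
pos 6 'c': at 20 (via fail)
pos 7 'b': at 7 (via fail)
pos 8 'a': at 1 (via fail)
pos 9 'd': at 2
pos 10 'd': at 3
pos 11 'c': at 25  ** P6@[8:11]
pos 12 'b': at 7 (via fail)
pos 13 'd': at 23 (via fail)
pos 14 'a': at 24  ** P5@[13:14]
pos 15 'd': at 2 (via fail)
pos 16 'c': at 20 (via fail)
pos 17 'd': at 23 (via fail)
pos 18 'a': at 24  ** P5@[17:18]
pos 19 'a': at 12 (via fail)
pos 20 'b': at 16 (via fail)
pos 21 'd': at 17
pos 22 'a': at 18  ** P5@[21:22]
pos 23 'c': at 19  ** P3@[19:23]
pos 24 'a': at 21 (via fail)
pos 25 'c': at 20 (via fail)
pos 26 'a': at 21
pos 27 'd': at 2 (via fail)
pos 28 'd': at 3
pos 29 'c': at 25  ** P6@[26:29]
pos 30 'c': at 20 (via fail)
pos 31 'b': at 7 (via fail)
pos 32 'b': at 8
pos 33 'b': at 8 (via fail)
pos 34 'a': at 9
pos 35 'a': at 10
pos 36 'b': at 11  ** P1@[32:36]
pos 37 'a': at 1 (via fail)
pos 38 'b': at 16
pos 39 'c': at 20 (via fail)
pos 40 'a': at 21
pos 41 'd': at 2 (via fail)
pos 42 'd': at 3
pos 43 'c': at 25  ** P6@[40:43]
pos 44 'b': at 7 (via fail)
pos 45 'a': at 1 (via fail)
pos 46 'c': at 20 (via fail)
pos 47 'c': at 20 (via fail)
pos 48 'a': at 21
pos 49 'a': at 22  ** P4@[47:49]
pos 50 'b': at 16 (via fail)
pos 51 'd': at 17
pos 52 'a': at 18  ** P5@[51:52]
pos 53 'c': at 19  ** P3@[49:53]
pos 54 'c': at 20 (via fail)
pos 55 'a': at 21
pos 56 'a': at 22  ** P4@[54:56]
pos 57 'd': at 13 (via fail)
pos 58 'd': at 14
pos 59 'c': at 15  ** P2@[55:59],P6@[56:59]
pos 60 'd': at 23 (via fail)
pos 61 'a': at 24  ** P5@[60:61]
pos 62 'a': at 12 (via fail)
pos 63 'a': at 12 (via fail)
pos 64 'd': at 13
pos 65 'd': at 14

Result: [[2,4],[11,6],[14,5],[18,5],[22,5],[23,3],[29,6],[36,1],[43,6],[49,4],[52,5],[53,3],[56,4],[59,2],[59,6],[61,5]]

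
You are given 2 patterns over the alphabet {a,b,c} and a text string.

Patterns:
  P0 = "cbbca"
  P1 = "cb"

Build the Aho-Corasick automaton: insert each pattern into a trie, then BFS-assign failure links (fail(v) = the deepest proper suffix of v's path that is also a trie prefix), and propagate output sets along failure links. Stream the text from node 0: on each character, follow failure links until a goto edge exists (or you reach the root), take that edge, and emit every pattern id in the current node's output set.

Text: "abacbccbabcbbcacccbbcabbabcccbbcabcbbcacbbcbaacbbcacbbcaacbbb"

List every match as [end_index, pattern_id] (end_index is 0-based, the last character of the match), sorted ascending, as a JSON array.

Build automaton:
Trie (insert patterns):
  n0 'ε': c→1
  n1 'c': b→2
  n2 'cb': b→3  [P1 ends]
  n3 'cbb': c→4
  n4 'cbbc': a→5
  n5 'cbbca': ·  [P0 ends]

Failure links (BFS by depth):
  fail(1) 'c': from fail(0)=0 chase 'c': 0 ⇒ 0;  out=∅∪out(0)=∅
  fail(2) 'cb': from fail(1)=0 chase 'b': 0 ⇒ 0;  out={1}∪out(0)={1}
  fail(3) 'cbb': from fail(2)=0 chase 'b': 0 ⇒ 0;  out=∅∪out(0)=∅
  fail(4) 'cbbc': from fail(3)=0 chase 'c': 0 ⇒ 1;  out=∅∪out(1)=∅
  fail(5) 'cbbca': from fail(4)=1 chase 'a': 1→0 ⇒ 0;  out={0}∪out(0)={0}

Scan:
pos 0 'a': at 0
pos 1 'b': at 0
pos 2 'a': at 0
pos 3 'c': at 1
pos 4 'b': at 2  → match P1@[3:4]
pos 5 'c': at 1 (fail-walked)
pos 6 'c': at 1 (fail-walked)
pos 7 'b': at 2  → match P1@[6:7]
pos 8 'a': at 0 (fail-walked)
pos 9 'b': at 0
pos 10 'c': at 1
pos 11 'b': at 2  → match P1@[10:11]
pos 12 'b': at 3
pos 13 'c': at 4
pos 14 'a': at 5  → match P0@[10:14]
pos 15 'c': at 1 (fail-walked)
pos 16 'c': at 1 (fail-walked)
pos 17 'c': at 1 (fail-walked)
pos 18 'b': at 2  → match P1@[17:18]
pos 19 'b': at 3
pos 20 'c': at 4
pos 21 'a': at 5  → match P0@[17:21]
pos 22 'b': at 0 (fail-walked)
pos 23 'b': at 0
pos 24 'a': at 0
pos 25 'b': at 0
pos 26 'c': at 1
pos 27 'c': at 1 (fail-walked)
pos 28 'c': at 1 (fail-walked)
pos 29 'b': at 2  → match P1@[28:29]
pos 30 'b': at 3
pos 31 'c': at 4
pos 32 'a': at 5  → match P0@[28:32]
pos 33 'b': at 0 (fail-walked)
pos 34 'c': at 1
pos 35 'b': at 2  → match P1@[34:35]
pos 36 'b': at 3
pos 37 'c': at 4
pos 38 'a': at 5  → match P0@[34:38]
pos 39 'c': at 1 (fail-walked)
pos 40 'b': at 2  → match P1@[39:40]
pos 41 'b': at 3
pos 42 'c': at 4
pos 43 'b': at 2 (fail-walked)  → match P1@[42:43]
pos 44 'a': at 0 (fail-walked)
pos 45 'a': at 0
pos 46 'c': at 1
pos 47 'b': at 2  → match P1@[46:47]
pos 48 'b': at 3
pos 49 'c': at 4
pos 50 'a': at 5  → match P0@[46:50]
pos 51 'c': at 1 (fail-walked)
pos 52 'b': at 2  → match P1@[51:52]
pos 53 'b': at 3
pos 54 'c': at 4
pos 55 'a': at 5  → match P0@[51:55]
pos 56 'a': at 0 (fail-walked)
pos 57 'c': at 1
pos 58 'b': at 2  → match P1@[57:58]
pos 59 'b': at 3
pos 60 'b': at 0 (fail-walked)

All matches (sorted): [[4,1],[7,1],[11,1],[14,0],[18,1],[21,0],[29,1],[32,0],[35,1],[38,0],[40,1],[43,1],[47,1],[50,0],[52,1],[55,0],[58,1]]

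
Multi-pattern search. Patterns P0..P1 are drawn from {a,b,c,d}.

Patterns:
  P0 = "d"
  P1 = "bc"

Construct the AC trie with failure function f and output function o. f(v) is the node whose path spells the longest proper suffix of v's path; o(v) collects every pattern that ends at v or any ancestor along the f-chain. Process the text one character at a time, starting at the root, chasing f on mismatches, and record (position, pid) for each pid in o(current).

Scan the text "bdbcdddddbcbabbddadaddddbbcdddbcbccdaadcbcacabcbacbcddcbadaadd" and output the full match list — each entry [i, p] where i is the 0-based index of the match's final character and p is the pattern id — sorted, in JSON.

Construct AC machine:
Trie (insert patterns):
  n0 'ε': b→2 d→1
  n1 'd': ·  [P0 ends]
  n2 'b': c→3
  n3 'bc': ·  [P1 ends]

Failure links (BFS by depth):
  fail(1) 'd': from fail(0)=0 chase 'd': 0 ⇒ 0;  out={0}∪out(0)={0}
  fail(2) 'b': from fail(0)=0 chase 'b': 0 ⇒ 0;  out=∅∪out(0)=∅
  fail(3) 'bc': from fail(2)=0 chase 'c': 0 ⇒ 0;  out={1}∪out(0)={1}

Text stream:
i=0 'b': node 0→2
i=1 'd': node 2→1 (via fail)  emit P0@[1:1]
i=2 'b': node 1→2 (via fail)
i=3 'c': node 2→3  emit P1@[2:3]
i=4 'd': node 3→1 (via fail)  emit P0@[4:4]
i=5 'd': node 1→1 (via fail)  emit P0@[5:5]
i=6 'd': node 1→1 (via fail)  emit P0@[6:6]
i=7 'd': node 1→1 (via fail)  emit P0@[7:7]
i=8 'd': node 1→1 (via fail)  emit P0@[8:8]
i=9 'b': node 1→2 (via fail)
i=10 'c': node 2→3  emit P1@[9:10]
i=11 'b': node 3→2 (via fail)
i=12 'a': node 2→0 (via fail)
i=13 'b': node 0→2
i=14 'b': node 2→2 (via fail)
i=15 'd': node 2→1 (via fail)  emit P0@[15:15]
i=16 'd': node 1→1 (via fail)  emit P0@[16:16]
i=17 'a': node 1→0 (via fail)
i=18 'd': node 0→1  emit P0@[18:18]
i=19 'a': node 1→0 (via fail)
i=20 'd': node 0→1  emit P0@[20:20]
i=21 'd': node 1→1 (via fail)  emit P0@[21:21]
i=22 'd': node 1→1 (via fail)  emit P0@[22:22]
i=23 'd': node 1→1 (via fail)  emit P0@[23:23]
i=24 'b': node 1→2 (via fail)
i=25 'b': node 2→2 (via fail)
i=26 'c': node 2→3  emit P1@[25:26]
i=27 'd': node 3→1 (via fail)  emit P0@[27:27]
i=28 'd': node 1→1 (via fail)  emit P0@[28:28]
i=29 'd': node 1→1 (via fail)  emit P0@[29:29]
i=30 'b': node 1→2 (via fail)
i=31 'c': node 2→3  emit P1@[30:31]
i=32 'b': node 3→2 (via fail)
i=33 'c': node 2→3  emit P1@[32:33]
i=34 'c': node 3→0 (via fail)
i=35 'd': node 0→1  emit P0@[35:35]
i=36 'a': node 1→0 (via fail)
i=37 'a': node 0→0
i=38 'd': node 0→1  emit P0@[38:38]
i=39 'c': node 1→0 (via fail)
i=40 'b': node 0→2
i=41 'c': node 2→3  emit P1@[40:41]
i=42 'a': node 3→0 (via fail)
i=43 'c': node 0→0
i=44 'a': node 0→0
i=45 'b': node 0→2
i=46 'c': node 2→3  emit P1@[45:46]
i=47 'b': node 3→2 (via fail)
i=48 'a': node 2→0 (via fail)
i=49 'c': node 0→0
i=50 'b': node 0→2
i=51 'c': node 2→3  emit P1@[50:51]
i=52 'd': node 3→1 (via fail)  emit P0@[52:52]
i=53 'd': node 1→1 (via fail)  emit P0@[53:53]
i=54 'c': node 1→0 (via fail)
i=55 'b': node 0→2
i=56 'a': node 2→0 (via fail)
i=57 'd': node 0→1  emit P0@[57:57]
i=58 'a': node 1→0 (via fail)
i=59 'a': node 0→0
i=60 'd': node 0→1  emit P0@[60:60]
i=61 'd': node 1→1 (via fail)  emit P0@[61:61]

Result: [[1,0],[3,1],[4,0],[5,0],[6,0],[7,0],[8,0],[10,1],[15,0],[16,0],[18,0],[20,0],[21,0],[22,0],[23,0],[26,1],[27,0],[28,0],[29,0],[31,1],[33,1],[35,0],[38,0],[41,1],[46,1],[51,1],[52,0],[53,0],[57,0],[60,0],[61,0]]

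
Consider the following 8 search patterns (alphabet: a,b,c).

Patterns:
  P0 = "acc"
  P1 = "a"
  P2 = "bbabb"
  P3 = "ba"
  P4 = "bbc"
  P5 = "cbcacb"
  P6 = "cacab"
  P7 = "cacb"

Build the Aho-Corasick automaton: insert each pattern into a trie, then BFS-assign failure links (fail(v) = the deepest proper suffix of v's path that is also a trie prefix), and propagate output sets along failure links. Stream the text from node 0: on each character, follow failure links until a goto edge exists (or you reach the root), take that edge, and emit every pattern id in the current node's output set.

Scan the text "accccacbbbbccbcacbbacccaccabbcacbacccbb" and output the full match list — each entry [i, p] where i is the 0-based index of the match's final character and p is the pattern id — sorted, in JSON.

Construct AC machine:
Trie (insert patterns):
  0='ε' goto a→1 b→4 c→11
  1='a' goto c→2  [P1 ends]
  2='ac' goto c→3
  3='acc' goto ·  [P0 ends]
  4='b' goto a→9 b→5
  5='bb' goto a→6 c→10
  6='bba' goto b→7
  7='bbab' goto b→8
  8='bbabb' goto ·  [P2 ends]
  9='ba' goto ·  [P3 ends]
  10='bbc' goto ·  [P4 ends]
  11='c' goto a→17 b→12
  12='cb' goto c→13
  13='cbc' goto a→14
  14='cbca' goto c→15
  15='cbcac' goto b→16
  16='cbcacb' goto ·  [P5 ends]
  17='ca' goto c→18
  18='cac' goto a→19 b→21
  19='caca' goto b→20
  20='cacab' goto ·  [P6 ends]
  21='cacb' goto ·  [P7 ends]

BFS fail/out derivation:
  n1('a'): parent n0 fail=0; on 'a' 0 → fail=0;  out {1}∪∅={1}
  n4('b'): parent n0 fail=0; on 'b' 0 → fail=0;  out ∅∪∅=∅
  n11('c'): parent n0 fail=0; on 'c' 0 → fail=0;  out ∅∪∅=∅
  n2('ac'): parent n1 fail=0; on 'c' 0 → fail=11;  out ∅∪∅=∅
  n5('bb'): parent n4 fail=0; on 'b' 0 → fail=4;  out ∅∪∅=∅
  n9('ba'): parent n4 fail=0; on 'a' 0 → fail=1;  out {3}∪{1}={1,3}
  n12('cb'): parent n11 fail=0; on 'b' 0 → fail=4;  out ∅∪∅=∅
  n17('ca'): parent n11 fail=0; on 'a' 0 → fail=1;  out ∅∪{1}={1}
  n3('acc'): parent n2 fail=11; on 'c' 11→0 → fail=11;  out {0}∪∅={0}
  n6('bba'): parent n5 fail=4; on 'a' 4 → fail=9;  out ∅∪{1,3}={1,3}
  n10('bbc'): parent n5 fail=4; on 'c' 4→0 → fail=11;  out {4}∪∅={4}
  n13('cbc'): parent n12 fail=4; on 'c' 4→0 → fail=11;  out ∅∪∅=∅
  n18('cac'): parent n17 fail=1; on 'c' 1 → fail=2;  out ∅∪∅=∅
  n7('bbab'): parent n6 fail=9; on 'b' 9→1→0 → fail=4;  out ∅∪∅=∅
  n14('cbca'): parent n13 fail=11; on 'a' 11 → fail=17;  out ∅∪{1}={1}
  n19('caca'): parent n18 fail=2; on 'a' 2→11 → fail=17;  out ∅∪{1}={1}
  n21('cacb'): parent n18 fail=2; on 'b' 2→11 → fail=12;  out {7}∪∅={7}
  n8('bbabb'): parent n7 fail=4; on 'b' 4 → fail=5;  out {2}∪∅={2}
  n15('cbcac'): parent n14 fail=17; on 'c' 17 → fail=18;  out ∅∪∅=∅
  n20('cacab'): parent n19 fail=17; on 'b' 17→1→0 → fail=4;  out {6}∪∅={6}
  n16('cbcacb'): parent n15 fail=18; on 'b' 18 → fail=21;  out {5}∪{7}={5,7}

Run:
pos 0 'a': at 1  emit P1@[0:0]
pos 1 'c': at 2
pos 2 'c': at 3  emit P0@[0:2]
pos 3 'c': at 11 (fail-walked)
pos 4 'c': at 11 (fail-walked)
pos 5 'a': at 17  emit P1@[5:5]
pos 6 'c': at 18
pos 7 'b': at 21  emit P7@[4:7]
pos 8 'b': at 5 (fail-walked)
pos 9 'b': at 5 (fail-walked)
pos 10 'b': at 5 (fail-walked)
pos 11 'c': at 10  emit P4@[9:11]
pos 12 'c': at 11 (fail-walked)
pos 13 'b': at 12
pos 14 'c': at 13
pos 15 'a': at 14  emit P1@[15:15]
pos 16 'c': at 15
pos 17 'b': at 16  emit P5@[12:17],P7@[14:17]
pos 18 'b': at 5 (fail-walked)
pos 19 'a': at 6  emit P1@[19:19],P3@[18:19]
pos 20 'c': at 2 (fail-walked)
pos 21 'c': at 3  emit P0@[19:21]
pos 22 'c': at 11 (fail-walked)
pos 23 'a': at 17  emit P1@[23:23]
pos 24 'c': at 18
pos 25 'c': at 3 (fail-walked)  emit P0@[23:25]
pos 26 'a': at 17 (fail-walked)  emit P1@[26:26]
pos 27 'b': at 4 (fail-walked)
pos 28 'b': at 5
pos 29 'c': at 10  emit P4@[27:29]
pos 30 'a': at 17 (fail-walked)  emit P1@[30:30]
pos 31 'c': at 18
pos 32 'b': at 21  emit P7@[29:32]
pos 33 'a': at 9 (fail-walked)  emit P1@[33:33],P3@[32:33]
pos 34 'c': at 2 (fail-walked)
pos 35 'c': at 3  emit P0@[33:35]
pos 36 'c': at 11 (fail-walked)
pos 37 'b': at 12
pos 38 'b': at 5 (fail-walked)

All matches (sorted): [[0,1],[2,0],[5,1],[7,7],[11,4],[15,1],[17,5],[17,7],[19,1],[19,3],[21,0],[23,1],[25,0],[26,1],[29,4],[30,1],[32,7],[33,1],[33,3],[35,0]]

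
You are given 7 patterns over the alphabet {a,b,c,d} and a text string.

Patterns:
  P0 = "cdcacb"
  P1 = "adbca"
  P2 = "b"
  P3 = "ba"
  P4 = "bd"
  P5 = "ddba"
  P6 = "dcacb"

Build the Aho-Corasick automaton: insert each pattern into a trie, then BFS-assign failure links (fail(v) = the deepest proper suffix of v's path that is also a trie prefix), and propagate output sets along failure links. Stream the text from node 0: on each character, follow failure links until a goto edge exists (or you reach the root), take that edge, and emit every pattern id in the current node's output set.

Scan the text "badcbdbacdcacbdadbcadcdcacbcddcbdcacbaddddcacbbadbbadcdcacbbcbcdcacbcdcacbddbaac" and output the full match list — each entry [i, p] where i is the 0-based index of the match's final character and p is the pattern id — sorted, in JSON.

Build:
Trie (insert patterns):
  0='ε' goto a→7 b→12 c→1 d→15
  1='c' goto d→2
  2='cd' goto c→3
  3='cdc' goto a→4
  4='cdca' goto c→5
  5='cdcac' goto b→6
  6='cdcacb' goto ·  [P0 ends]
  7='a' goto d→8
  8='ad' goto b→9
  9='adb' goto c→10
  10='adbc' goto a→11
  11='adbca' goto ·  [P1 ends]
  12='b' goto a→13 d→14  [P2 ends]
  13='ba' goto ·  [P3 ends]
  14='bd' goto ·  [P4 ends]
  15='d' goto c→19 d→16
  16='dd' goto b→17
  17='ddb' goto a→18
  18='ddba' goto ·  [P5 ends]
  19='dc' goto a→20
  20='dca' goto c→21
  21='dcac' goto b→22
  22='dcacb' goto ·  [P6 ends]

BFS fail/out derivation:
  fail(1) 'c': from fail(0)=0 chase 'c': 0 ⇒ 0;  out=∅∪out(0)=∅
  fail(7) 'a': from fail(0)=0 chase 'a': 0 ⇒ 0;  out=∅∪out(0)=∅
  fail(12) 'b': from fail(0)=0 chase 'b': 0 ⇒ 0;  out={2}∪out(0)={2}
  fail(15) 'd': from fail(0)=0 chase 'd': 0 ⇒ 0;  out=∅∪out(0)=∅
  fail(2) 'cd': from fail(1)=0 chase 'd': 0 ⇒ 15;  out=∅∪out(15)=∅
  fail(8) 'ad': from fail(7)=0 chase 'd': 0 ⇒ 15;  out=∅∪out(15)=∅
  fail(13) 'ba': from fail(12)=0 chase 'a': 0 ⇒ 7;  out={3}∪out(7)={3}
  fail(14) 'bd': from fail(12)=0 chase 'd': 0 ⇒ 15;  out={4}∪out(15)={4}
  fail(16) 'dd': from fail(15)=0 chase 'd': 0 ⇒ 15;  out=∅∪out(15)=∅
  fail(19) 'dc': from fail(15)=0 chase 'c': 0 ⇒ 1;  out=∅∪out(1)=∅
  fail(3) 'cdc': from fail(2)=15 chase 'c': 15 ⇒ 19;  out=∅∪out(19)=∅
  fail(9) 'adb': from fail(8)=15 chase 'b': 15→0 ⇒ 12;  out=∅∪out(12)={2}
  fail(17) 'ddb': from fail(16)=15 chase 'b': 15→0 ⇒ 12;  out=∅∪out(12)={2}
  fail(20) 'dca': from fail(19)=1 chase 'a': 1→0 ⇒ 7;  out=∅∪out(7)=∅
  fail(4) 'cdca': from fail(3)=19 chase 'a': 19 ⇒ 20;  out=∅∪out(20)=∅
  fail(10) 'adbc': from fail(9)=12 chase 'c': 12→0 ⇒ 1;  out=∅∪out(1)=∅
  fail(18) 'ddba': from fail(17)=12 chase 'a': 12 ⇒ 13;  out={5}∪out(13)={3,5}
  fail(21) 'dcac': from fail(20)=7 chase 'c': 7→0 ⇒ 1;  out=∅∪out(1)=∅
  fail(5) 'cdcac': from fail(4)=20 chase 'c': 20 ⇒ 21;  out=∅∪out(21)=∅
  fail(11) 'adbca': from fail(10)=1 chase 'a': 1→0 ⇒ 7;  out={1}∪out(7)={1}
  fail(22) 'dcacb': from fail(21)=1 chase 'b': 1→0 ⇒ 12;  out={6}∪out(12)={2,6}
  fail(6) 'cdcacb': from fail(5)=21 chase 'b': 21 ⇒ 22;  out={0}∪out(22)={0,2,6}

Scan:
[0] read 'b'  n0⇒n12  emit P2@[0:0]
[1] read 'a'  n12⇒n13  emit P3@[0:1]
[2] read 'd'  n13⇒n8 ·f
[3] read 'c'  n8⇒n19 ·f
[4] read 'b'  n19⇒n12 ·f  emit P2@[4:4]
[5] read 'd'  n12⇒n14  emit P4@[4:5]
[6] read 'b'  n14⇒n12 ·f  emit P2@[6:6]
[7] read 'a'  n12⇒n13  emit P3@[6:7]
[8] read 'c'  n13⇒n1 ·f
[9] read 'd'  n1⇒n2
[10] read 'c'  n2⇒n3
[11] read 'a'  n3⇒n4
[12] read 'c'  n4⇒n5
[13] read 'b'  n5⇒n6  emit P0@[8:13],P2@[13:13],P6@[9:13]
[14] read 'd'  n6⇒n14 ·f  emit P4@[13:14]
[15] read 'a'  n14⇒n7 ·f
[16] read 'd'  n7⇒n8
[17] read 'b'  n8⇒n9  emit P2@[17:17]
[18] read 'c'  n9⇒n10
[19] read 'a'  n10⇒n11  emit P1@[15:19]
[20] read 'd'  n11⇒n8 ·f
[21] read 'c'  n8⇒n19 ·f
[22] read 'd'  n19⇒n2 ·f
[23] read 'c'  n2⇒n3
[24] read 'a'  n3⇒n4
[25] read 'c'  n4⇒n5
[26] read 'b'  n5⇒n6  emit P0@[21:26],P2@[26:26],P6@[22:26]
[27] read 'c'  n6⇒n1 ·f
[28] read 'd'  n1⇒n2
[29] read 'd'  n2⇒n16 ·f
[30] read 'c'  n16⇒n19 ·f
[31] read 'b'  n19⇒n12 ·f  emit P2@[31:31]
[32] read 'd'  n12⇒n14  emit P4@[31:32]
[33] read 'c'  n14⇒n19 ·f
[34] read 'a'  n19⇒n20
[35] read 'c'  n20⇒n21
[36] read 'b'  n21⇒n22  emit P2@[36:36],P6@[32:36]
[37] read 'a'  n22⇒n13 ·f  emit P3@[36:37]
[38] read 'd'  n13⇒n8 ·f
[39] read 'd'  n8⇒n16 ·f
[40] read 'd'  n16⇒n16 ·f
[41] read 'd'  n16⇒n16 ·f
[42] read 'c'  n16⇒n19 ·f
[43] read 'a'  n19⇒n20
[44] read 'c'  n20⇒n21
[45] read 'b'  n21⇒n22  emit P2@[45:45],P6@[41:45]
[46] read 'b'  n22⇒n12 ·f  emit P2@[46:46]
[47] read 'a'  n12⇒n13  emit P3@[46:47]
[48] read 'd'  n13⇒n8 ·f
[49] read 'b'  n8⇒n9  emit P2@[49:49]
[50] read 'b'  n9⇒n12 ·f  emit P2@[50:50]
[51] read 'a'  n12⇒n13  emit P3@[50:51]
[52] read 'd'  n13⇒n8 ·f
[53] read 'c'  n8⇒n19 ·f
[54] read 'd'  n19⇒n2 ·f
[55] read 'c'  n2⇒n3
[56] read 'a'  n3⇒n4
[57] read 'c'  n4⇒n5
[58] read 'b'  n5⇒n6  emit P0@[53:58],P2@[58:58],P6@[54:58]
[59] read 'b'  n6⇒n12 ·f  emit P2@[59:59]
[60] read 'c'  n12⇒n1 ·f
[61] read 'b'  n1⇒n12 ·f  emit P2@[61:61]
[62] read 'c'  n12⇒n1 ·f
[63] read 'd'  n1⇒n2
[64] read 'c'  n2⇒n3
[65] read 'a'  n3⇒n4
[66] read 'c'  n4⇒n5
[67] read 'b'  n5⇒n6  emit P0@[62:67],P2@[67:67],P6@[63:67]
[68] read 'c'  n6⇒n1 ·f
[69] read 'd'  n1⇒n2
[70] read 'c'  n2⇒n3
[71] read 'a'  n3⇒n4
[72] read 'c'  n4⇒n5
[73] read 'b'  n5⇒n6  emit P0@[68:73],P2@[73:73],P6@[69:73]
[74] read 'd'  n6⇒n14 ·f  emit P4@[73:74]
[75] read 'd'  n14⇒n16 ·f
[76] read 'b'  n16⇒n17  emit P2@[76:76]
[77] read 'a'  n17⇒n18  emit P3@[76:77],P5@[74:77]
[78] read 'a'  n18⇒n7 ·f
[79] read 'c'  n7⇒n1 ·f

Result: [[0,2],[1,3],[4,2],[5,4],[6,2],[7,3],[13,0],[13,2],[13,6],[14,4],[17,2],[19,1],[26,0],[26,2],[26,6],[31,2],[32,4],[36,2],[36,6],[37,3],[45,2],[45,6],[46,2],[47,3],[49,2],[50,2],[51,3],[58,0],[58,2],[58,6],[59,2],[61,2],[67,0],[67,2],[67,6],[73,0],[73,2],[73,6],[74,4],[76,2],[77,3],[77,5]]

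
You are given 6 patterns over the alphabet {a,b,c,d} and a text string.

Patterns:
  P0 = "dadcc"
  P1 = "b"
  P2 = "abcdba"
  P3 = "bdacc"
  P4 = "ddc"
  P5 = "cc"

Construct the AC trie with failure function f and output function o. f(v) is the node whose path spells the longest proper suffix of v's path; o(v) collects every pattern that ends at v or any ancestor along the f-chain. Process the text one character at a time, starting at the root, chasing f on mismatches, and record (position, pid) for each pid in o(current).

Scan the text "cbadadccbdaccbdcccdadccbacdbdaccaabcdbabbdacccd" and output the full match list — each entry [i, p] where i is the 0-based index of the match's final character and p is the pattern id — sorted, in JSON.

Build:
Trie (insert patterns):
  0='ε' goto a→7 b→6 c→19 d→1
  1='d' goto a→2 d→17
  2='da' goto d→3
  3='dad' goto c→4
  4='dadc' goto c→5
  5='dadcc' goto ·  ←P0
  6='b' goto d→13  ←P1
  7='a' goto b→8
  8='ab' goto c→9
  9='abc' goto d→10
  10='abcd' goto b→11
  11='abcdb' goto a→12
  12='abcdba' goto ·  ←P2
  13='bd' goto a→14
  14='bda' goto c→15
  15='bdac' goto c→16
  16='bdacc' goto ·  ←P3
  17='dd' goto c→18
  18='ddc' goto ·  ←P4
  19='c' goto c→20
  20='cc' goto ·  ←P5

BFS fail/out derivation:
  n1('d'): parent n0 fail=0; on 'd' 0 → fail=0;  out ∅∪∅=∅
  n6('b'): parent n0 fail=0; on 'b' 0 → fail=0;  out {1}∪∅={1}
  n7('a'): parent n0 fail=0; on 'a' 0 → fail=0;  out ∅∪∅=∅
  n19('c'): parent n0 fail=0; on 'c' 0 → fail=0;  out ∅∪∅=∅
  n2('da'): parent n1 fail=0; on 'a' 0 → fail=7;  out ∅∪∅=∅
  n8('ab'): parent n7 fail=0; on 'b' 0 → fail=6;  out ∅∪{1}={1}
  n13('bd'): parent n6 fail=0; on 'd' 0 → fail=1;  out ∅∪∅=∅
  n17('dd'): parent n1 fail=0; on 'd' 0 → fail=1;  out ∅∪∅=∅
  n20('cc'): parent n19 fail=0; on 'c' 0 → fail=19;  out {5}∪∅={5}
  n3('dad'): parent n2 fail=7; on 'd' 7→0 → fail=1;  out ∅∪∅=∅
  n9('abc'): parent n8 fail=6; on 'c' 6→0 → fail=19;  out ∅∪∅=∅
  n14('bda'): parent n13 fail=1; on 'a' 1 → fail=2;  out ∅∪∅=∅
  n18('ddc'): parent n17 fail=1; on 'c' 1→0 → fail=19;  out {4}∪∅={4}
  n4('dadc'): parent n3 fail=1; on 'c' 1→0 → fail=19;  out ∅∪∅=∅
  n10('abcd'): parent n9 fail=19; on 'd' 19→0 → fail=1;  out ∅∪∅=∅
  n15('bdac'): parent n14 fail=2; on 'c' 2→7→0 → fail=19;  out ∅∪∅=∅
  n5('dadcc'): parent n4 fail=19; on 'c' 19 → fail=20;  out {0}∪{5}={0,5}
  n11('abcdb'): parent n10 fail=1; on 'b' 1→0 → fail=6;  out ∅∪{1}={1}
  n16('bdacc'): parent n15 fail=19; on 'c' 19 → fail=20;  out {3}∪{5}={3,5}
  n12('abcdba'): parent n11 fail=6; on 'a' 6→0 → fail=7;  out {2}∪∅={2}

Text stream:
pos 0 'c': at 19
pos 1 'b': at 6 (via fail)  → match P1@[1:1]
pos 2 'a': at 7 (via fail)
pos 3 'd': at 1 (via fail)
pos 4 'a': at 2
pos 5 'd': at 3
pos 6 'c': at 4
pos 7 'c': at 5  → match P0@[3:7],P5@[6:7]
pos 8 'b': at 6 (via fail)  → match P1@[8:8]
pos 9 'd': at 13
pos 10 'a': at 14
pos 11 'c': at 15
pos 12 'c': at 16  → match P3@[8:12],P5@[11:12]
pos 13 'b': at 6 (via fail)  → match P1@[13:13]
pos 14 'd': at 13
pos 15 'c': at 19 (via fail)
pos 16 'c': at 20  → match P5@[15:16]
pos 17 'c': at 20 (via fail)  → match P5@[16:17]
pos 18 'd': at 1 (via fail)
pos 19 'a': at 2
pos 20 'd': at 3
pos 21 'c': at 4
pos 22 'c': at 5  → match P0@[18:22],P5@[21:22]
pos 23 'b': at 6 (via fail)  → match P1@[23:23]
pos 24 'a': at 7 (via fail)
pos 25 'c': at 19 (via fail)
pos 26 'd': at 1 (via fail)
pos 27 'b': at 6 (via fail)  → match P1@[27:27]
pos 28 'd': at 13
pos 29 'a': at 14
pos 30 'c': at 15
pos 31 'c': at 16  → match P3@[27:31],P5@[30:31]
pos 32 'a': at 7 (via fail)
pos 33 'a': at 7 (via fail)
pos 34 'b': at 8  → match P1@[34:34]
pos 35 'c': at 9
pos 36 'd': at 10
pos 37 'b': at 11  → match P1@[37:37]
pos 38 'a': at 12  → match P2@[33:38]
pos 39 'b': at 8 (via fail)  → match P1@[39:39]
pos 40 'b': at 6 (via fail)  → match P1@[40:40]
pos 41 'd': at 13
pos 42 'a': at 14
pos 43 'c': at 15
pos 44 'c': at 16  → match P3@[40:44],P5@[43:44]
pos 45 'c': at 20 (via fail)  → match P5@[44:45]
pos 46 'd': at 1 (via fail)

Matches: [[1,1],[7,0],[7,5],[8,1],[12,3],[12,5],[13,1],[16,5],[17,5],[22,0],[22,5],[23,1],[27,1],[31,3],[31,5],[34,1],[37,1],[38,2],[39,1],[40,1],[44,3],[44,5],[45,5]]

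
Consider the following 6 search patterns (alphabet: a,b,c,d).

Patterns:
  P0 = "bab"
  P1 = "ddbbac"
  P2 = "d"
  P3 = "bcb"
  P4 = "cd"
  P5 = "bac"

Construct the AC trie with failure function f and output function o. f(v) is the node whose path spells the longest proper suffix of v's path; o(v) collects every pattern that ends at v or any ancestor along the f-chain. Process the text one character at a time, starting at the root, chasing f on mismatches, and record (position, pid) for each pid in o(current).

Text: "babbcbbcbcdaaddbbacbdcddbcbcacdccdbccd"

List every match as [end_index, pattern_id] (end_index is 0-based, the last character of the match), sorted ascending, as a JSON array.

Build:
Trie nodes:
  n0 'ε': b→1 c→12 d→4
  n1 'b': a→2 c→10
  n2 'ba': b→3 c→14
  n3 'bab': ·  ←P0
  n4 'd': d→5  ←P2
  n5 'dd': b→6
  n6 'ddb': b→7
  n7 'ddbb': a→8
  n8 'ddbba': c→9
  n9 'ddbbac': ·  ←P1
  n10 'bc': b→11
  n11 'bcb': ·  ←P3
  n12 'c': d→13
  n13 'cd': ·  ←P4
  n14 'bac': ·  ←P5

BFS fail/out derivation:
  n1('b'): parent n0 fail=0; on 'b' 0 → fail=0;  out ∅∪∅=∅
  n4('d'): parent n0 fail=0; on 'd' 0 → fail=0;  out {2}∪∅={2}
  n12('c'): parent n0 fail=0; on 'c' 0 → fail=0;  out ∅∪∅=∅
  n2('ba'): parent n1 fail=0; on 'a' 0 → fail=0;  out ∅∪∅=∅
  n5('dd'): parent n4 fail=0; on 'd' 0 → fail=4;  out ∅∪{2}={2}
  n10('bc'): parent n1 fail=0; on 'c' 0 → fail=12;  out ∅∪∅=∅
  n13('cd'): parent n12 fail=0; on 'd' 0 → fail=4;  out {4}∪{2}={2,4}
  n3('bab'): parent n2 fail=0; on 'b' 0 → fail=1;  out {0}∪∅={0}
  n6('ddb'): parent n5 fail=4; on 'b' 4→0 → fail=1;  out ∅∪∅=∅
  n11('bcb'): parent n10 fail=12; on 'b' 12→0 → fail=1;  out {3}∪∅={3}
  n14('bac'): parent n2 fail=0; on 'c' 0 → fail=12;  out {5}∪∅={5}
  n7('ddbb'): parent n6 fail=1; on 'b' 1→0 → fail=1;  out ∅∪∅=∅
  n8('ddbba'): parent n7 fail=1; on 'a' 1 → fail=2;  out ∅∪∅=∅
  n9('ddbbac'): parent n8 fail=2; on 'c' 2 → fail=14;  out {1}∪{5}={1,5}

Scan:
i=0 'b': node 0→1
i=1 'a': node 1→2
i=2 'b': node 2→3  ** P0@[0:2]
i=3 'b': node 3→1 (fail-walked)
i=4 'c': node 1→10
i=5 'b': node 10→11  ** P3@[3:5]
i=6 'b': node 11→1 (fail-walked)
i=7 'c': node 1→10
i=8 'b': node 10→11  ** P3@[6:8]
i=9 'c': node 11→10 (fail-walked)
i=10 'd': node 10→13 (fail-walked)  ** P2@[10:10],P4@[9:10]
i=11 'a': node 13→0 (fail-walked)
i=12 'a': node 0→0
i=13 'd': node 0→4  ** P2@[13:13]
i=14 'd': node 4→5  ** P2@[14:14]
i=15 'b': node 5→6
i=16 'b': node 6→7
i=17 'a': node 7→8
i=18 'c': node 8→9  ** P1@[13:18],P5@[16:18]
i=19 'b': node 9→1 (fail-walked)
i=20 'd': node 1→4 (fail-walked)  ** P2@[20:20]
i=21 'c': node 4→12 (fail-walked)
i=22 'd': node 12→13  ** P2@[22:22],P4@[21:22]
i=23 'd': node 13→5 (fail-walked)  ** P2@[23:23]
i=24 'b': node 5→6
i=25 'c': node 6→10 (fail-walked)
i=26 'b': node 10→11  ** P3@[24:26]
i=27 'c': node 11→10 (fail-walked)
i=28 'a': node 10→0 (fail-walked)
i=29 'c': node 0→12
i=30 'd': node 12→13  ** P2@[30:30],P4@[29:30]
i=31 'c': node 13→12 (fail-walked)
i=32 'c': node 12→12 (fail-walked)
i=33 'd': node 12→13  ** P2@[33:33],P4@[32:33]
i=34 'b': node 13→1 (fail-walked)
i=35 'c': node 1→10
i=36 'c': node 10→12 (fail-walked)
i=37 'd': node 12→13  ** P2@[37:37],P4@[36:37]

Matches: [[2,0],[5,3],[8,3],[10,2],[10,4],[13,2],[14,2],[18,1],[18,5],[20,2],[22,2],[22,4],[23,2],[26,3],[30,2],[30,4],[33,2],[33,4],[37,2],[37,4]]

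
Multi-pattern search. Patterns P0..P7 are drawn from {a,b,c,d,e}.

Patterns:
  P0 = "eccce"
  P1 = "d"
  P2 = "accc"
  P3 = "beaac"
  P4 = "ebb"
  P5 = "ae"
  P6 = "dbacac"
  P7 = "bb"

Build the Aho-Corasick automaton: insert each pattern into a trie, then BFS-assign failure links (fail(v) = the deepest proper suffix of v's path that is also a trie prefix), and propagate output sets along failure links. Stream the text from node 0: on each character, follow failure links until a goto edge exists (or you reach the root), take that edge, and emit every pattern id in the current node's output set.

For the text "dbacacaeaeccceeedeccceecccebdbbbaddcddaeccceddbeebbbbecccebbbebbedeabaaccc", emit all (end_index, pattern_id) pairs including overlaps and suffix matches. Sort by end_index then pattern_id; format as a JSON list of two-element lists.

Build automaton:
Trie (insert patterns):
  n0 'ε': a→7 b→11 d→6 e→1
  n1 'e': b→16 c→2
  n2 'ec': c→3
  n3 'ecc': c→4
  n4 'eccc': e→5
  n5 'eccce': ·  ←P0
  n6 'd': b→19  ←P1
  n7 'a': c→8 e→18
  n8 'ac': c→9
  n9 'acc': c→10
  n10 'accc': ·  ←P2
  n11 'b': b→24 e→12
  n12 'be': a→13
  n13 'bea': a→14
  n14 'beaa': c→15
  n15 'beaac': ·  ←P3
  n16 'eb': b→17
  n17 'ebb': ·  ←P4
  n18 'ae': ·  ←P5
  n19 'db': a→20
  n20 'dba': c→21
  n21 'dbac': a→22
  n22 'dbaca': c→23
  n23 'dbacac': ·  ←P6
  n24 'bb': ·  ←P7

Failure links (BFS by depth):
  n1('e'): parent n0 fail=0; on 'e' 0 → fail=0;  out ∅∪∅=∅
  n6('d'): parent n0 fail=0; on 'd' 0 → fail=0;  out {1}∪∅={1}
  n7('a'): parent n0 fail=0; on 'a' 0 → fail=0;  out ∅∪∅=∅
  n11('b'): parent n0 fail=0; on 'b' 0 → fail=0;  out ∅∪∅=∅
  n2('ec'): parent n1 fail=0; on 'c' 0 → fail=0;  out ∅∪∅=∅
  n8('ac'): parent n7 fail=0; on 'c' 0 → fail=0;  out ∅∪∅=∅
  n12('be'): parent n11 fail=0; on 'e' 0 → fail=1;  out ∅∪∅=∅
  n16('eb'): parent n1 fail=0; on 'b' 0 → fail=11;  out ∅∪∅=∅
  n18('ae'): parent n7 fail=0; on 'e' 0 → fail=1;  out {5}∪∅={5}
  n19('db'): parent n6 fail=0; on 'b' 0 → fail=11;  out ∅∪∅=∅
  n24('bb'): parent n11 fail=0; on 'b' 0 → fail=11;  out {7}∪∅={7}
  n3('ecc'): parent n2 fail=0; on 'c' 0 → fail=0;  out ∅∪∅=∅
  n9('acc'): parent n8 fail=0; on 'c' 0 → fail=0;  out ∅∪∅=∅
  n13('bea'): parent n12 fail=1; on 'a' 1→0 → fail=7;  out ∅∪∅=∅
  n17('ebb'): parent n16 fail=11; on 'b' 11 → fail=24;  out {4}∪{7}={4,7}
  n20('dba'): parent n19 fail=11; on 'a' 11→0 → fail=7;  out ∅∪∅=∅
  n4('eccc'): parent n3 fail=0; on 'c' 0 → fail=0;  out ∅∪∅=∅
  n10('accc'): parent n9 fail=0; on 'c' 0 → fail=0;  out {2}∪∅={2}
  n14('beaa'): parent n13 fail=7; on 'a' 7→0 → fail=7;  out ∅∪∅=∅
  n21('dbac'): parent n20 fail=7; on 'c' 7 → fail=8;  out ∅∪∅=∅
  n5('eccce'): parent n4 fail=0; on 'e' 0 → fail=1;  out {0}∪∅={0}
  n15('beaac'): parent n14 fail=7; on 'c' 7 → fail=8;  out {3}∪∅={3}
  n22('dbaca'): parent n21 fail=8; on 'a' 8→0 → fail=7;  out ∅∪∅=∅
  n23('dbacac'): parent n22 fail=7; on 'c' 7 → fail=8;  out {6}∪∅={6}

Run:
i=0 'd': node 0→6  emit P1@[0:0]
i=1 'b': node 6→19
i=2 'a': node 19→20
i=3 'c': node 20→21
i=4 'a': node 21→22
i=5 'c': node 22→23  emit P6@[0:5]
i=6 'a': node 23→7 ·f
i=7 'e': node 7→18  emit P5@[6:7]
i=8 'a': node 18→7 ·f
i=9 'e': node 7→18  emit P5@[8:9]
i=10 'c': node 18→2 ·f
i=11 'c': node 2→3
i=12 'c': node 3→4
i=13 'e': node 4→5  emit P0@[9:13]
i=14 'e': node 5→1 ·f
i=15 'e': node 1→1 ·f
i=16 'd': node 1→6 ·f  emit P1@[16:16]
i=17 'e': node 6→1 ·f
i=18 'c': node 1→2
i=19 'c': node 2→3
i=20 'c': node 3→4
i=21 'e': node 4→5  emit P0@[17:21]
i=22 'e': node 5→1 ·f
i=23 'c': node 1→2
i=24 'c': node 2→3
i=25 'c': node 3→4
i=26 'e': node 4→5  emit P0@[22:26]
i=27 'b': node 5→16 ·f
i=28 'd': node 16→6 ·f  emit P1@[28:28]
i=29 'b': node 6→19
i=30 'b': node 19→24 ·f  emit P7@[29:30]
i=31 'b': node 24→24 ·f  emit P7@[30:31]
i=32 'a': node 24→7 ·f
i=33 'd': node 7→6 ·f  emit P1@[33:33]
i=34 'd': node 6→6 ·f  emit P1@[34:34]
i=35 'c': node 6→0 ·f
i=36 'd': node 0→6  emit P1@[36:36]
i=37 'd': node 6→6 ·f  emit P1@[37:37]
i=38 'a': node 6→7 ·f
i=39 'e': node 7→18  emit P5@[38:39]
i=40 'c': node 18→2 ·f
i=41 'c': node 2→3
i=42 'c': node 3→4
i=43 'e': node 4→5  emit P0@[39:43]
i=44 'd': node 5→6 ·f  emit P1@[44:44]
i=45 'd': node 6→6 ·f  emit P1@[45:45]
i=46 'b': node 6→19
i=47 'e': node 19→12 ·f
i=48 'e': node 12→1 ·f
i=49 'b': node 1→16
i=50 'b': node 16→17  emit P4@[48:50],P7@[49:50]
i=51 'b': node 17→24 ·f  emit P7@[50:51]
i=52 'b': node 24→24 ·f  emit P7@[51:52]
i=53 'e': node 24→12 ·f
i=54 'c': node 12→2 ·f
i=55 'c': node 2→3
i=56 'c': node 3→4
i=57 'e': node 4→5  emit P0@[53:57]
i=58 'b': node 5→16 ·f
i=59 'b': node 16→17  emit P4@[57:59],P7@[58:59]
i=60 'b': node 17→24 ·f  emit P7@[59:60]
i=61 'e': node 24→12 ·f
i=62 'b': node 12→16 ·f
i=63 'b': node 16→17  emit P4@[61:63],P7@[62:63]
i=64 'e': node 17→12 ·f
i=65 'd': node 12→6 ·f  emit P1@[65:65]
i=66 'e': node 6→1 ·f
i=67 'a': node 1→7 ·f
i=68 'b': node 7→11 ·f
i=69 'a': node 11→7 ·f
i=70 'a': node 7→7 ·f
i=71 'c': node 7→8
i=72 'c': node 8→9
i=73 'c': node 9→10  emit P2@[70:73]

All matches (sorted): [[0,1],[5,6],[7,5],[9,5],[13,0],[16,1],[21,0],[26,0],[28,1],[30,7],[31,7],[33,1],[34,1],[36,1],[37,1],[39,5],[43,0],[44,1],[45,1],[50,4],[50,7],[51,7],[52,7],[57,0],[59,4],[59,7],[60,7],[63,4],[63,7],[65,1],[73,2]]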